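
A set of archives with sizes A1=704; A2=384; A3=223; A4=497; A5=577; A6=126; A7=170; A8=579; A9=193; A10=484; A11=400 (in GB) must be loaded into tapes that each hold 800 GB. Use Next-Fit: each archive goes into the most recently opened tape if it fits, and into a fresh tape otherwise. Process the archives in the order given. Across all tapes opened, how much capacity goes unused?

1263

Put A1 (704 GB) in tape 1; 96 GB remain.
Put A2 (384 GB) in tape 2; 416 GB remain.
Put A3 (223 GB) in tape 2; 193 GB remain.
Put A4 (497 GB) in tape 3; 303 GB remain.
Put A5 (577 GB) in tape 4; 223 GB remain.
Put A6 (126 GB) in tape 4; 97 GB remain.
Put A7 (170 GB) in tape 5; 630 GB remain.
Put A8 (579 GB) in tape 5; 51 GB remain.
Put A9 (193 GB) in tape 6; 607 GB remain.
Put A10 (484 GB) in tape 6; 123 GB remain.
Put A11 (400 GB) in tape 7; 400 GB remain.
7 tapes × 800 GB = 5600 GB; used 4337 GB; unused 1263 GB.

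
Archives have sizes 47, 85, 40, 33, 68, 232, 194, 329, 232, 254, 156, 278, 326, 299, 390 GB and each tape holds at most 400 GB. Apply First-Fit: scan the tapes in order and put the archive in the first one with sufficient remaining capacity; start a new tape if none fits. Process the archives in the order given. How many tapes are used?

10

tape 1: place 47 GB, 353 GB left
tape 1: place 85 GB, 268 GB left
tape 1: place 40 GB, 228 GB left
tape 1: place 33 GB, 195 GB left
tape 1: place 68 GB, 127 GB left
tape 2: place 232 GB, 168 GB left
tape 3: place 194 GB, 206 GB left
tape 4: place 329 GB, 71 GB left
tape 5: place 232 GB, 168 GB left
tape 6: place 254 GB, 146 GB left
tape 2: place 156 GB, 12 GB left
tape 7: place 278 GB, 122 GB left
tape 8: place 326 GB, 74 GB left
tape 9: place 299 GB, 101 GB left
tape 10: place 390 GB, 10 GB left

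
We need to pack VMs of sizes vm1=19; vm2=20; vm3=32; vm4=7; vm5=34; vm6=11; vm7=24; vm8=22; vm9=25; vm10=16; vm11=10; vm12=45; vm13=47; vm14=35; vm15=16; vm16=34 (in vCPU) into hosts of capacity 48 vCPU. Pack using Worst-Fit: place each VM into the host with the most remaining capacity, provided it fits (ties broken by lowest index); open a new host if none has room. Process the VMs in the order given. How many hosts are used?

vm1 (19 vCPU) → host 1 (remaining 29 vCPU)
vm2 (20 vCPU) → host 1 (remaining 9 vCPU)
vm3 (32 vCPU) → host 2 (remaining 16 vCPU)
vm4 (7 vCPU) → host 2 (remaining 9 vCPU)
vm5 (34 vCPU) → host 3 (remaining 14 vCPU)
vm6 (11 vCPU) → host 3 (remaining 3 vCPU)
vm7 (24 vCPU) → host 4 (remaining 24 vCPU)
vm8 (22 vCPU) → host 4 (remaining 2 vCPU)
vm9 (25 vCPU) → host 5 (remaining 23 vCPU)
vm10 (16 vCPU) → host 5 (remaining 7 vCPU)
vm11 (10 vCPU) → host 6 (remaining 38 vCPU)
vm12 (45 vCPU) → host 7 (remaining 3 vCPU)
vm13 (47 vCPU) → host 8 (remaining 1 vCPU)
vm14 (35 vCPU) → host 6 (remaining 3 vCPU)
vm15 (16 vCPU) → host 9 (remaining 32 vCPU)
vm16 (34 vCPU) → host 10 (remaining 14 vCPU)

10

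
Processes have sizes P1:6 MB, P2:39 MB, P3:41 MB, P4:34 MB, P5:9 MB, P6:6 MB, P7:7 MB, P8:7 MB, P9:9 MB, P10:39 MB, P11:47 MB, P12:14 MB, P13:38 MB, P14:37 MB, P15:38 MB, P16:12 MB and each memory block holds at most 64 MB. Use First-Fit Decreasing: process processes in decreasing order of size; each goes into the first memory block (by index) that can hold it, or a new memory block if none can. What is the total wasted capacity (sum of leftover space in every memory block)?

Sorted descending: 47, 41, 39, 39, 38, 38, 37, 34, 14, 12, 9, 9, 7, 7, 6, 6.
47 MB → memory block 1 (remaining 17 MB)
41 MB → memory block 2 (remaining 23 MB)
39 MB → memory block 3 (remaining 25 MB)
39 MB → memory block 4 (remaining 25 MB)
38 MB → memory block 5 (remaining 26 MB)
38 MB → memory block 6 (remaining 26 MB)
37 MB → memory block 7 (remaining 27 MB)
34 MB → memory block 8 (remaining 30 MB)
14 MB → memory block 1 (remaining 3 MB)
12 MB → memory block 2 (remaining 11 MB)
9 MB → memory block 2 (remaining 2 MB)
9 MB → memory block 3 (remaining 16 MB)
7 MB → memory block 3 (remaining 9 MB)
7 MB → memory block 3 (remaining 2 MB)
6 MB → memory block 4 (remaining 19 MB)
6 MB → memory block 4 (remaining 13 MB)
8 memory blocks × 64 MB = 512 MB; used 383 MB; unused 129 MB.

129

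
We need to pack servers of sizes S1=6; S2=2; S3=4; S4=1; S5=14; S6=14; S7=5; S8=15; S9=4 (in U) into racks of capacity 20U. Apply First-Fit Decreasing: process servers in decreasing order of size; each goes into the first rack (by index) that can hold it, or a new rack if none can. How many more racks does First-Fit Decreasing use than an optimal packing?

First-Fit Decreasing: [15,5] [14,6] [14,4,2] [4,1] → 4 racks.
Total size 65U; any packing needs at least ⌈65/20⌉ = 4 racks.
So 4 is already optimal.

0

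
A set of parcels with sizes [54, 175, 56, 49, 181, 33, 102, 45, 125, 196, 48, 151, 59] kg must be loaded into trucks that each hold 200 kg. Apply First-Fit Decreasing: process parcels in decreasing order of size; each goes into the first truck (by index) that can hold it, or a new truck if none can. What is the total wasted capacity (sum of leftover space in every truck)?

Sorted descending: 196, 181, 175, 151, 125, 102, 59, 56, 54, 49, 48, 45, 33.
truck 1: place 196 kg, 4 kg left
truck 2: place 181 kg, 19 kg left
truck 3: place 175 kg, 25 kg left
truck 4: place 151 kg, 49 kg left
truck 5: place 125 kg, 75 kg left
truck 6: place 102 kg, 98 kg left
truck 5: place 59 kg, 16 kg left
truck 6: place 56 kg, 42 kg left
truck 7: place 54 kg, 146 kg left
truck 4: place 49 kg, 0 kg left
truck 7: place 48 kg, 98 kg left
truck 7: place 45 kg, 53 kg left
truck 6: place 33 kg, 9 kg left
7 trucks × 200 kg = 1400 kg; used 1274 kg; unused 126 kg.

126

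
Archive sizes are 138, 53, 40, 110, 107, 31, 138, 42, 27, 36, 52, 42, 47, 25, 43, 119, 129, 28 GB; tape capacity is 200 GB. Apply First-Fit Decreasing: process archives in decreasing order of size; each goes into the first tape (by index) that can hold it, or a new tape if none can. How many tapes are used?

7

Sorted descending: 138, 138, 129, 119, 110, 107, 53, 52, 47, 43, 42, 42, 40, 36, 31, 28, 27, 25.
Put 138 GB in tape 1; 62 GB remain.
Put 138 GB in tape 2; 62 GB remain.
Put 129 GB in tape 3; 71 GB remain.
Put 119 GB in tape 4; 81 GB remain.
Put 110 GB in tape 5; 90 GB remain.
Put 107 GB in tape 6; 93 GB remain.
Put 53 GB in tape 1; 9 GB remain.
Put 52 GB in tape 2; 10 GB remain.
Put 47 GB in tape 3; 24 GB remain.
Put 43 GB in tape 4; 38 GB remain.
Put 42 GB in tape 5; 48 GB remain.
Put 42 GB in tape 5; 6 GB remain.
Put 40 GB in tape 6; 53 GB remain.
Put 36 GB in tape 4; 2 GB remain.
Put 31 GB in tape 6; 22 GB remain.
Put 28 GB in tape 7; 172 GB remain.
Put 27 GB in tape 7; 145 GB remain.
Put 25 GB in tape 7; 120 GB remain.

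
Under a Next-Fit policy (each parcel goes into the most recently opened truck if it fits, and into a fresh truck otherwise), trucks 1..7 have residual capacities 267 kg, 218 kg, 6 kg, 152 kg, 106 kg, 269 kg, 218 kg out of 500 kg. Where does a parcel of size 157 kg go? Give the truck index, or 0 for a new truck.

Next-Fit only looks at truck 7, which has 218 kg free.
157 kg fits there.

7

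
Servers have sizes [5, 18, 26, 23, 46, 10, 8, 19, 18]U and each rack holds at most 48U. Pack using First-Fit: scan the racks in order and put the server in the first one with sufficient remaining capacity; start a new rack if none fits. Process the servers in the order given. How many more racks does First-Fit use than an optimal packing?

0

First-Fit: [5,18,23] [26,10,8] [46] [19,18] → 4 racks.
Total size 173U; any packing needs at least ⌈173/48⌉ = 4 racks.
So 4 is already optimal.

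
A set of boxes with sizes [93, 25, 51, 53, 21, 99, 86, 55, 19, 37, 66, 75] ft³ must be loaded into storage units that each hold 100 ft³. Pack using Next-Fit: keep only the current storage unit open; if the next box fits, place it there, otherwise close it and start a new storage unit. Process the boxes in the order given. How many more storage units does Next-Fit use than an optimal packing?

1

Next-Fit: [93] [25,51] [53,21] [99] [86] [55,19] [37] [66] [75] → 9 storage units.
8 boxes exceed 50 ft³ (half the capacity), and no two of those can share a storage unit, so at least 8 storage units are needed.
An optimal packing achieves that bound: [99] [93] [86] [75,25] [66,21] [55,37] [53,19] [51] → 8 storage units.
Excess: 9 − 8 = 1.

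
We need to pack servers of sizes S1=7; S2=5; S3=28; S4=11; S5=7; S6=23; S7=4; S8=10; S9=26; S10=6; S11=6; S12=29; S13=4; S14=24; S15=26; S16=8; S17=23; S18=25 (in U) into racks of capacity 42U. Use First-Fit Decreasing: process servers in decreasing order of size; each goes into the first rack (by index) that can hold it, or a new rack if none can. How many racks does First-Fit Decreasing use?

8 racks

Sorted descending: 29, 28, 26, 26, 25, 24, 23, 23, 11, 10, 8, 7, 7, 6, 6, 5, 4, 4.
rack 1: place 29U, 13U left
rack 2: place 28U, 14U left
rack 3: place 26U, 16U left
rack 4: place 26U, 16U left
rack 5: place 25U, 17U left
rack 6: place 24U, 18U left
rack 7: place 23U, 19U left
rack 8: place 23U, 19U left
rack 1: place 11U, 2U left
rack 2: place 10U, 4U left
rack 3: place 8U, 8U left
rack 3: place 7U, 1U left
rack 4: place 7U, 9U left
rack 4: place 6U, 3U left
rack 5: place 6U, 11U left
rack 5: place 5U, 6U left
rack 2: place 4U, 0U left
rack 5: place 4U, 2U left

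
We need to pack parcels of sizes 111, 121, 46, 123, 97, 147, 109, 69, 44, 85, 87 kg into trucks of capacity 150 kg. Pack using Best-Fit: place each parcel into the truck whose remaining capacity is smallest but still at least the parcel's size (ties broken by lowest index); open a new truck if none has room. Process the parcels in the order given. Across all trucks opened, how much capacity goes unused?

311

truck 1: place 111 kg, 39 kg left
truck 2: place 121 kg, 29 kg left
truck 3: place 46 kg, 104 kg left
truck 4: place 123 kg, 27 kg left
truck 3: place 97 kg, 7 kg left
truck 5: place 147 kg, 3 kg left
truck 6: place 109 kg, 41 kg left
truck 7: place 69 kg, 81 kg left
truck 7: place 44 kg, 37 kg left
truck 8: place 85 kg, 65 kg left
truck 9: place 87 kg, 63 kg left
9 trucks × 150 kg = 1350 kg; used 1039 kg; unused 311 kg.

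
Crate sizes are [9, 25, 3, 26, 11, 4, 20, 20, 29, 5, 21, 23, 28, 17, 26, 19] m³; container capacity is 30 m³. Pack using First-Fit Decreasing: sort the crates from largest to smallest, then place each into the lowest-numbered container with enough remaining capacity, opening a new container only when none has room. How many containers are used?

Sorted descending: 29, 28, 26, 26, 25, 23, 21, 20, 20, 19, 17, 11, 9, 5, 4, 3.
container 1: place 29 m³, 1 m³ left
container 2: place 28 m³, 2 m³ left
container 3: place 26 m³, 4 m³ left
container 4: place 26 m³, 4 m³ left
container 5: place 25 m³, 5 m³ left
container 6: place 23 m³, 7 m³ left
container 7: place 21 m³, 9 m³ left
container 8: place 20 m³, 10 m³ left
container 9: place 20 m³, 10 m³ left
container 10: place 19 m³, 11 m³ left
container 11: place 17 m³, 13 m³ left
container 10: place 11 m³, 0 m³ left
container 7: place 9 m³, 0 m³ left
container 5: place 5 m³, 0 m³ left
container 3: place 4 m³, 0 m³ left
container 4: place 3 m³, 1 m³ left

11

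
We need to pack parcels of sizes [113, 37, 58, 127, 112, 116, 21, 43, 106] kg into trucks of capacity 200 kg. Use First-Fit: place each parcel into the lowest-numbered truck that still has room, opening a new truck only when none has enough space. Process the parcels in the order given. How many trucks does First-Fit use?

5 trucks

truck 1: place 113 kg, 87 kg left
truck 1: place 37 kg, 50 kg left
truck 2: place 58 kg, 142 kg left
truck 2: place 127 kg, 15 kg left
truck 3: place 112 kg, 88 kg left
truck 4: place 116 kg, 84 kg left
truck 1: place 21 kg, 29 kg left
truck 3: place 43 kg, 45 kg left
truck 5: place 106 kg, 94 kg left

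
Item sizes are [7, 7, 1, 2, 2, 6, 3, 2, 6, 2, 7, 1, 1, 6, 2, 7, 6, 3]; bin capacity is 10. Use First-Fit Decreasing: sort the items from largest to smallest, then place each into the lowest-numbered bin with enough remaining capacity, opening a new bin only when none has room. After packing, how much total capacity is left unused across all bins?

Sorted descending: 7, 7, 7, 7, 6, 6, 6, 6, 3, 3, 2, 2, 2, 2, 2, 1, 1, 1.
Put 7 in bin 1; 3 remain.
Put 7 in bin 2; 3 remain.
Put 7 in bin 3; 3 remain.
Put 7 in bin 4; 3 remain.
Put 6 in bin 5; 4 remain.
Put 6 in bin 6; 4 remain.
Put 6 in bin 7; 4 remain.
Put 6 in bin 8; 4 remain.
Put 3 in bin 1; 0 remain.
Put 3 in bin 2; 0 remain.
Put 2 in bin 3; 1 remain.
Put 2 in bin 4; 1 remain.
Put 2 in bin 5; 2 remain.
Put 2 in bin 5; 0 remain.
Put 2 in bin 6; 2 remain.
Put 1 in bin 3; 0 remain.
Put 1 in bin 4; 0 remain.
Put 1 in bin 6; 1 remain.
8 bins × 10 = 80; used 71; unused 9.

9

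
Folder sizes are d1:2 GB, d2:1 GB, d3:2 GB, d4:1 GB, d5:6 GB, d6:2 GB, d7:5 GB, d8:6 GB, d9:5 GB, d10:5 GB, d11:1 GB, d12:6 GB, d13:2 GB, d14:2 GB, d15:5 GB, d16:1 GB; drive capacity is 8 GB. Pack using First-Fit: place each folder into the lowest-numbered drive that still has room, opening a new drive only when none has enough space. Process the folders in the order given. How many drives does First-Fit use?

Put d1 (2 GB) in drive 1; 6 GB remain.
Put d2 (1 GB) in drive 1; 5 GB remain.
Put d3 (2 GB) in drive 1; 3 GB remain.
Put d4 (1 GB) in drive 1; 2 GB remain.
Put d5 (6 GB) in drive 2; 2 GB remain.
Put d6 (2 GB) in drive 1; 0 GB remain.
Put d7 (5 GB) in drive 3; 3 GB remain.
Put d8 (6 GB) in drive 4; 2 GB remain.
Put d9 (5 GB) in drive 5; 3 GB remain.
Put d10 (5 GB) in drive 6; 3 GB remain.
Put d11 (1 GB) in drive 2; 1 GB remain.
Put d12 (6 GB) in drive 7; 2 GB remain.
Put d13 (2 GB) in drive 3; 1 GB remain.
Put d14 (2 GB) in drive 4; 0 GB remain.
Put d15 (5 GB) in drive 8; 3 GB remain.
Put d16 (1 GB) in drive 2; 0 GB remain.
Final drives: [2,1,2,1,2] [6,1,1] [5,2] [6,2] [5] [5] [6] [5].

8 drives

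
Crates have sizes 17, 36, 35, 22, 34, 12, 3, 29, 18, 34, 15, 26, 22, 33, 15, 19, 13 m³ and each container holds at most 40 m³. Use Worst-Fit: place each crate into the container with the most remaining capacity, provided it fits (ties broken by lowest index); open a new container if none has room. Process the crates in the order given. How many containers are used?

11

Put 17 m³ in container 1; 23 m³ remain.
Put 36 m³ in container 2; 4 m³ remain.
Put 35 m³ in container 3; 5 m³ remain.
Put 22 m³ in container 1; 1 m³ remain.
Put 34 m³ in container 4; 6 m³ remain.
Put 12 m³ in container 5; 28 m³ remain.
Put 3 m³ in container 5; 25 m³ remain.
Put 29 m³ in container 6; 11 m³ remain.
Put 18 m³ in container 5; 7 m³ remain.
Put 34 m³ in container 7; 6 m³ remain.
Put 15 m³ in container 8; 25 m³ remain.
Put 26 m³ in container 9; 14 m³ remain.
Put 22 m³ in container 8; 3 m³ remain.
Put 33 m³ in container 10; 7 m³ remain.
Put 15 m³ in container 11; 25 m³ remain.
Put 19 m³ in container 11; 6 m³ remain.
Put 13 m³ in container 9; 1 m³ remain.
Final containers: [17,22] [36] [35] [34] [12,3,18] [29] [34] [15,22] [26,13] [33] [15,19].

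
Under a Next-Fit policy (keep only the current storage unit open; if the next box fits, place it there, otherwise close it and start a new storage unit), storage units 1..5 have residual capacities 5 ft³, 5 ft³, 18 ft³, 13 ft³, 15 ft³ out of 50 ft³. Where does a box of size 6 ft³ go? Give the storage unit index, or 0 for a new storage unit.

5

Next-Fit only looks at storage unit 5, which has 15 ft³ free.
6 ft³ fits there.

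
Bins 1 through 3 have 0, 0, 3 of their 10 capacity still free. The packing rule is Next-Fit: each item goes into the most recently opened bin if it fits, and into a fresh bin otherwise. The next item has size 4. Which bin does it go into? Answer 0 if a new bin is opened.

Next-Fit only looks at bin 3, which has 3 free.
4 does not fit, so a new bin is opened.

0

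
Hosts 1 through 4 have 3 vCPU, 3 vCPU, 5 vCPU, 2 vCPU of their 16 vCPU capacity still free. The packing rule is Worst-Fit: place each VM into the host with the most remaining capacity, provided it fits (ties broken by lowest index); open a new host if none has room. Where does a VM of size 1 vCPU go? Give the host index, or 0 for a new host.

Hosts with room: host 1 (3 vCPU), host 2 (3 vCPU), host 3 (5 vCPU), host 4 (2 vCPU).
Most room is host 3 with 5 vCPU free.

3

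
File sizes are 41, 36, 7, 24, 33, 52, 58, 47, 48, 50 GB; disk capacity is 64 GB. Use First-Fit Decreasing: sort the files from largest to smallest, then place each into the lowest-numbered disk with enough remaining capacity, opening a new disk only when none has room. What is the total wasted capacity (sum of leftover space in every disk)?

116

Sorted descending: 58, 52, 50, 48, 47, 41, 36, 33, 24, 7.
58 GB → disk 1 (remaining 6 GB)
52 GB → disk 2 (remaining 12 GB)
50 GB → disk 3 (remaining 14 GB)
48 GB → disk 4 (remaining 16 GB)
47 GB → disk 5 (remaining 17 GB)
41 GB → disk 6 (remaining 23 GB)
36 GB → disk 7 (remaining 28 GB)
33 GB → disk 8 (remaining 31 GB)
24 GB → disk 7 (remaining 4 GB)
7 GB → disk 2 (remaining 5 GB)
8 disks × 64 GB = 512 GB; used 396 GB; unused 116 GB.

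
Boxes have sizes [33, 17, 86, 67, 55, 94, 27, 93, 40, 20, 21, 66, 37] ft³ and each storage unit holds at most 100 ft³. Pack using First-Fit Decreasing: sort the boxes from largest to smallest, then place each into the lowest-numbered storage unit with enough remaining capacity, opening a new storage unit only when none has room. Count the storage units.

7

Sorted descending: 94, 93, 86, 67, 66, 55, 40, 37, 33, 27, 21, 20, 17.
94 ft³ → storage unit 1 (remaining 6 ft³)
93 ft³ → storage unit 2 (remaining 7 ft³)
86 ft³ → storage unit 3 (remaining 14 ft³)
67 ft³ → storage unit 4 (remaining 33 ft³)
66 ft³ → storage unit 5 (remaining 34 ft³)
55 ft³ → storage unit 6 (remaining 45 ft³)
40 ft³ → storage unit 6 (remaining 5 ft³)
37 ft³ → storage unit 7 (remaining 63 ft³)
33 ft³ → storage unit 4 (remaining 0 ft³)
27 ft³ → storage unit 5 (remaining 7 ft³)
21 ft³ → storage unit 7 (remaining 42 ft³)
20 ft³ → storage unit 7 (remaining 22 ft³)
17 ft³ → storage unit 7 (remaining 5 ft³)
Final storage units: [94] [93] [86] [67,33] [66,27] [55,40] [37,21,20,17].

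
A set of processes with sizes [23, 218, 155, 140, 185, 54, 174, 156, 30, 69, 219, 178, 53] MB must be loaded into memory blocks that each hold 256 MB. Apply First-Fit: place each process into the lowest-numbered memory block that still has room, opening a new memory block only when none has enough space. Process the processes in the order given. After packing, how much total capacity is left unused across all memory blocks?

memory block 1: place 23 MB, 233 MB left
memory block 1: place 218 MB, 15 MB left
memory block 2: place 155 MB, 101 MB left
memory block 3: place 140 MB, 116 MB left
memory block 4: place 185 MB, 71 MB left
memory block 2: place 54 MB, 47 MB left
memory block 5: place 174 MB, 82 MB left
memory block 6: place 156 MB, 100 MB left
memory block 2: place 30 MB, 17 MB left
memory block 3: place 69 MB, 47 MB left
memory block 7: place 219 MB, 37 MB left
memory block 8: place 178 MB, 78 MB left
memory block 4: place 53 MB, 18 MB left
8 memory blocks × 256 MB = 2048 MB; used 1654 MB; unused 394 MB.

394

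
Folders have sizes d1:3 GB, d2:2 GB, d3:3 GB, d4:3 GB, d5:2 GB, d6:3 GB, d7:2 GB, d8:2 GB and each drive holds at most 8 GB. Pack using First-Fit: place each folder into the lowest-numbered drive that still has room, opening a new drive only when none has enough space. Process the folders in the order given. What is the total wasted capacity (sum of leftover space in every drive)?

drive 1: place d1 (3 GB), 5 GB left
drive 1: place d2 (2 GB), 3 GB left
drive 1: place d3 (3 GB), 0 GB left
drive 2: place d4 (3 GB), 5 GB left
drive 2: place d5 (2 GB), 3 GB left
drive 2: place d6 (3 GB), 0 GB left
drive 3: place d7 (2 GB), 6 GB left
drive 3: place d8 (2 GB), 4 GB left
3 drives × 8 GB = 24 GB; used 20 GB; unused 4 GB.

4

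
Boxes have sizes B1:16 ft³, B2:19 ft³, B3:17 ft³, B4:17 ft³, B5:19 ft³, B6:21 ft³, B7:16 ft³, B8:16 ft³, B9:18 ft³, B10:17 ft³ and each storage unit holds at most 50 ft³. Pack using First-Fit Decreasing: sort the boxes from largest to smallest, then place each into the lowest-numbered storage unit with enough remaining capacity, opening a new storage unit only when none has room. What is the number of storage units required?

4 storage units

Sorted descending: 21, 19, 19, 18, 17, 17, 17, 16, 16, 16.
Put 21 ft³ in storage unit 1; 29 ft³ remain.
Put 19 ft³ in storage unit 1; 10 ft³ remain.
Put 19 ft³ in storage unit 2; 31 ft³ remain.
Put 18 ft³ in storage unit 2; 13 ft³ remain.
Put 17 ft³ in storage unit 3; 33 ft³ remain.
Put 17 ft³ in storage unit 3; 16 ft³ remain.
Put 17 ft³ in storage unit 4; 33 ft³ remain.
Put 16 ft³ in storage unit 3; 0 ft³ remain.
Put 16 ft³ in storage unit 4; 17 ft³ remain.
Put 16 ft³ in storage unit 4; 1 ft³ remain.
Final storage units: [21,19] [19,18] [17,17,16] [17,16,16].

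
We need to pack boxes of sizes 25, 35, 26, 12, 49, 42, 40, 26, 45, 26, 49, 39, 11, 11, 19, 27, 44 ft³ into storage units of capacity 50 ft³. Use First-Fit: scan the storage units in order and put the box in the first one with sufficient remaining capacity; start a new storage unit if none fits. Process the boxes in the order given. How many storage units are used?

Put 25 ft³ in storage unit 1; 25 ft³ remain.
Put 35 ft³ in storage unit 2; 15 ft³ remain.
Put 26 ft³ in storage unit 3; 24 ft³ remain.
Put 12 ft³ in storage unit 1; 13 ft³ remain.
Put 49 ft³ in storage unit 4; 1 ft³ remain.
Put 42 ft³ in storage unit 5; 8 ft³ remain.
Put 40 ft³ in storage unit 6; 10 ft³ remain.
Put 26 ft³ in storage unit 7; 24 ft³ remain.
Put 45 ft³ in storage unit 8; 5 ft³ remain.
Put 26 ft³ in storage unit 9; 24 ft³ remain.
Put 49 ft³ in storage unit 10; 1 ft³ remain.
Put 39 ft³ in storage unit 11; 11 ft³ remain.
Put 11 ft³ in storage unit 1; 2 ft³ remain.
Put 11 ft³ in storage unit 2; 4 ft³ remain.
Put 19 ft³ in storage unit 3; 5 ft³ remain.
Put 27 ft³ in storage unit 12; 23 ft³ remain.
Put 44 ft³ in storage unit 13; 6 ft³ remain.
Final storage units: [25,12,11] [35,11] [26,19] [49] [42] [40] [26] [45] [26] [49] [39] [27] [44].

13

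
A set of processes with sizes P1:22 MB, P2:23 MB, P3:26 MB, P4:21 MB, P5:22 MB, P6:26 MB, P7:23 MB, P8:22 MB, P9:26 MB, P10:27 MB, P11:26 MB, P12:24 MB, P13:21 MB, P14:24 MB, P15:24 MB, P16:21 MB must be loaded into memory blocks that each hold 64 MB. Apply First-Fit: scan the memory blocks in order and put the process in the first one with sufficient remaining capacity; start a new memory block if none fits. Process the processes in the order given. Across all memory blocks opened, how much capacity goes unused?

134

P1 (22 MB) → memory block 1 (remaining 42 MB)
P2 (23 MB) → memory block 1 (remaining 19 MB)
P3 (26 MB) → memory block 2 (remaining 38 MB)
P4 (21 MB) → memory block 2 (remaining 17 MB)
P5 (22 MB) → memory block 3 (remaining 42 MB)
P6 (26 MB) → memory block 3 (remaining 16 MB)
P7 (23 MB) → memory block 4 (remaining 41 MB)
P8 (22 MB) → memory block 4 (remaining 19 MB)
P9 (26 MB) → memory block 5 (remaining 38 MB)
P10 (27 MB) → memory block 5 (remaining 11 MB)
P11 (26 MB) → memory block 6 (remaining 38 MB)
P12 (24 MB) → memory block 6 (remaining 14 MB)
P13 (21 MB) → memory block 7 (remaining 43 MB)
P14 (24 MB) → memory block 7 (remaining 19 MB)
P15 (24 MB) → memory block 8 (remaining 40 MB)
P16 (21 MB) → memory block 8 (remaining 19 MB)
8 memory blocks × 64 MB = 512 MB; used 378 MB; unused 134 MB.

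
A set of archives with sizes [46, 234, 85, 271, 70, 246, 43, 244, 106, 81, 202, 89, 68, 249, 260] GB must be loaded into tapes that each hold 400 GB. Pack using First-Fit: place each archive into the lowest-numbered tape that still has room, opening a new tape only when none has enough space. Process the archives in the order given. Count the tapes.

7

Put 46 GB in tape 1; 354 GB remain.
Put 234 GB in tape 1; 120 GB remain.
Put 85 GB in tape 1; 35 GB remain.
Put 271 GB in tape 2; 129 GB remain.
Put 70 GB in tape 2; 59 GB remain.
Put 246 GB in tape 3; 154 GB remain.
Put 43 GB in tape 2; 16 GB remain.
Put 244 GB in tape 4; 156 GB remain.
Put 106 GB in tape 3; 48 GB remain.
Put 81 GB in tape 4; 75 GB remain.
Put 202 GB in tape 5; 198 GB remain.
Put 89 GB in tape 5; 109 GB remain.
Put 68 GB in tape 4; 7 GB remain.
Put 249 GB in tape 6; 151 GB remain.
Put 260 GB in tape 7; 140 GB remain.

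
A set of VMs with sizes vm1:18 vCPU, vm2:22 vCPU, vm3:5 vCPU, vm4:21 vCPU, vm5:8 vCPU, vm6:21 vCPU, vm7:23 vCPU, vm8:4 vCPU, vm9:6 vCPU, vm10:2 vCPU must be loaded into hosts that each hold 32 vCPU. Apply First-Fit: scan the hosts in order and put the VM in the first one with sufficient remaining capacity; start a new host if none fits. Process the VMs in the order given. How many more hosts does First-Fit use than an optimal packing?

0

First-Fit: [18,5,8] [22,4,6] [21,2] [21] [23] → 5 hosts.
Total size 130 vCPU; any packing needs at least ⌈130/32⌉ = 5 hosts.
So 5 is already optimal.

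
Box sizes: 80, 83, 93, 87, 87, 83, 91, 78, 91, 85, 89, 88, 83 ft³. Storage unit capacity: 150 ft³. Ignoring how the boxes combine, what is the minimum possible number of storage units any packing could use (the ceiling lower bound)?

8

Total size = 80 + 83 + 93 + 87 + 87 + 83 + 91 + 78 + 91 + 85 + 89 + 88 + 83 = 1118 ft³.
⌈1118 / 150⌉ = 8.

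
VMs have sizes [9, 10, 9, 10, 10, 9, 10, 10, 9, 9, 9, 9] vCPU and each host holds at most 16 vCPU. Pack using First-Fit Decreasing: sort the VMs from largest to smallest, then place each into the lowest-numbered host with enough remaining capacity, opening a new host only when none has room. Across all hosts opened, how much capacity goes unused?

Sorted descending: 10, 10, 10, 10, 10, 9, 9, 9, 9, 9, 9, 9.
Put 10 vCPU in host 1; 6 vCPU remain.
Put 10 vCPU in host 2; 6 vCPU remain.
Put 10 vCPU in host 3; 6 vCPU remain.
Put 10 vCPU in host 4; 6 vCPU remain.
Put 10 vCPU in host 5; 6 vCPU remain.
Put 9 vCPU in host 6; 7 vCPU remain.
Put 9 vCPU in host 7; 7 vCPU remain.
Put 9 vCPU in host 8; 7 vCPU remain.
Put 9 vCPU in host 9; 7 vCPU remain.
Put 9 vCPU in host 10; 7 vCPU remain.
Put 9 vCPU in host 11; 7 vCPU remain.
Put 9 vCPU in host 12; 7 vCPU remain.
12 hosts × 16 vCPU = 192 vCPU; used 113 vCPU; unused 79 vCPU.

79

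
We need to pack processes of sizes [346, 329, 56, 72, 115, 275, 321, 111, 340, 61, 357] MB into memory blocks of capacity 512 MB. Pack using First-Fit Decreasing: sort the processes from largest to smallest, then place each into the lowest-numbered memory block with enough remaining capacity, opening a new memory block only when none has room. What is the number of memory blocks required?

6

Sorted descending: 357, 346, 340, 329, 321, 275, 115, 111, 72, 61, 56.
memory block 1: place 357 MB, 155 MB left
memory block 2: place 346 MB, 166 MB left
memory block 3: place 340 MB, 172 MB left
memory block 4: place 329 MB, 183 MB left
memory block 5: place 321 MB, 191 MB left
memory block 6: place 275 MB, 237 MB left
memory block 1: place 115 MB, 40 MB left
memory block 2: place 111 MB, 55 MB left
memory block 3: place 72 MB, 100 MB left
memory block 3: place 61 MB, 39 MB left
memory block 4: place 56 MB, 127 MB left
Final memory blocks: [357,115] [346,111] [340,72,61] [329,56] [321] [275].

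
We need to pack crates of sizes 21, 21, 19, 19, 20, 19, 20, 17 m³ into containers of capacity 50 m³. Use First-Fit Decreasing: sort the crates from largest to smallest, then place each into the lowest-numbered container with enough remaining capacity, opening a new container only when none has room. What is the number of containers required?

4

Sorted descending: 21, 21, 20, 20, 19, 19, 19, 17.
container 1: place 21 m³, 29 m³ left
container 1: place 21 m³, 8 m³ left
container 2: place 20 m³, 30 m³ left
container 2: place 20 m³, 10 m³ left
container 3: place 19 m³, 31 m³ left
container 3: place 19 m³, 12 m³ left
container 4: place 19 m³, 31 m³ left
container 4: place 17 m³, 14 m³ left
Final containers: [21,21] [20,20] [19,19] [19,17].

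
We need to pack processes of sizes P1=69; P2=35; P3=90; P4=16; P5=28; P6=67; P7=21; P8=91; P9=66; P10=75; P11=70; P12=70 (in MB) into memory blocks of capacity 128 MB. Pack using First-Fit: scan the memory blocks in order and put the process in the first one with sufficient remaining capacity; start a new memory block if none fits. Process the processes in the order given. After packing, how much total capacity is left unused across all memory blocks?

P1 (69 MB) → memory block 1 (remaining 59 MB)
P2 (35 MB) → memory block 1 (remaining 24 MB)
P3 (90 MB) → memory block 2 (remaining 38 MB)
P4 (16 MB) → memory block 1 (remaining 8 MB)
P5 (28 MB) → memory block 2 (remaining 10 MB)
P6 (67 MB) → memory block 3 (remaining 61 MB)
P7 (21 MB) → memory block 3 (remaining 40 MB)
P8 (91 MB) → memory block 4 (remaining 37 MB)
P9 (66 MB) → memory block 5 (remaining 62 MB)
P10 (75 MB) → memory block 6 (remaining 53 MB)
P11 (70 MB) → memory block 7 (remaining 58 MB)
P12 (70 MB) → memory block 8 (remaining 58 MB)
8 memory blocks × 128 MB = 1024 MB; used 698 MB; unused 326 MB.

326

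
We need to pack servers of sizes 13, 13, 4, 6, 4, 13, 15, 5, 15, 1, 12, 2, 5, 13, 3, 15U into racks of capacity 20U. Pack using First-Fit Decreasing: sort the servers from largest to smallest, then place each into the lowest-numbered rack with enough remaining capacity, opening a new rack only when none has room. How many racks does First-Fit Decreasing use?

Sorted descending: 15, 15, 15, 13, 13, 13, 13, 12, 6, 5, 5, 4, 4, 3, 2, 1.
15U → rack 1 (remaining 5U)
15U → rack 2 (remaining 5U)
15U → rack 3 (remaining 5U)
13U → rack 4 (remaining 7U)
13U → rack 5 (remaining 7U)
13U → rack 6 (remaining 7U)
13U → rack 7 (remaining 7U)
12U → rack 8 (remaining 8U)
6U → rack 4 (remaining 1U)
5U → rack 1 (remaining 0U)
5U → rack 2 (remaining 0U)
4U → rack 3 (remaining 1U)
4U → rack 5 (remaining 3U)
3U → rack 5 (remaining 0U)
2U → rack 6 (remaining 5U)
1U → rack 3 (remaining 0U)
Final racks: [15,5] [15,5] [15,4,1] [13,6] [13,4,3] [13,2] [13] [12].

8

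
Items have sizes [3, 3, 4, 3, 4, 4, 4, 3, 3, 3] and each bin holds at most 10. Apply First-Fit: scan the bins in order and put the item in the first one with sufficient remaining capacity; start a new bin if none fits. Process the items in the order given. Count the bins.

3 → bin 1 (remaining 7)
3 → bin 1 (remaining 4)
4 → bin 1 (remaining 0)
3 → bin 2 (remaining 7)
4 → bin 2 (remaining 3)
4 → bin 3 (remaining 6)
4 → bin 3 (remaining 2)
3 → bin 2 (remaining 0)
3 → bin 4 (remaining 7)
3 → bin 4 (remaining 4)
Final bins: [3,3,4] [3,4,3] [4,4] [3,3].

4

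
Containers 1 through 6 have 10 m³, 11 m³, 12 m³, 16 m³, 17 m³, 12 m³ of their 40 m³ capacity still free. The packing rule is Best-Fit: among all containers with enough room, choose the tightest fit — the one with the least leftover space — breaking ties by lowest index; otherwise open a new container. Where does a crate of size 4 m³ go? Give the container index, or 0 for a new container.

1

Containers with room: container 1 (10 m³), container 2 (11 m³), container 3 (12 m³), container 4 (16 m³), container 5 (17 m³), container 6 (12 m³).
Tightest fit is container 1 with 10 m³ free.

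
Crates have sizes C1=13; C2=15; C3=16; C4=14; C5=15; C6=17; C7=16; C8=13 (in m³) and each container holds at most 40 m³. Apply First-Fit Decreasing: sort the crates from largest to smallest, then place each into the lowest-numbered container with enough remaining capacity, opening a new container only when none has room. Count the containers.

4 containers

Sorted descending: 17, 16, 16, 15, 15, 14, 13, 13.
17 m³ → container 1 (remaining 23 m³)
16 m³ → container 1 (remaining 7 m³)
16 m³ → container 2 (remaining 24 m³)
15 m³ → container 2 (remaining 9 m³)
15 m³ → container 3 (remaining 25 m³)
14 m³ → container 3 (remaining 11 m³)
13 m³ → container 4 (remaining 27 m³)
13 m³ → container 4 (remaining 14 m³)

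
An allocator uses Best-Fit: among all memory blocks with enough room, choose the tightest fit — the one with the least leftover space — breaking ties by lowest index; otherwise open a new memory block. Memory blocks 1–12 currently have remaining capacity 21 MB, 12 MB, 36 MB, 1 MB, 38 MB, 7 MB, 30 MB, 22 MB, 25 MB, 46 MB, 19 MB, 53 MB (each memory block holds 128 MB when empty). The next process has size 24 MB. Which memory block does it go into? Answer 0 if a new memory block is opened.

Memory blocks with room: memory block 3 (36 MB), memory block 5 (38 MB), memory block 7 (30 MB), memory block 9 (25 MB), memory block 10 (46 MB), memory block 12 (53 MB).
Tightest fit is memory block 9 with 25 MB free.

9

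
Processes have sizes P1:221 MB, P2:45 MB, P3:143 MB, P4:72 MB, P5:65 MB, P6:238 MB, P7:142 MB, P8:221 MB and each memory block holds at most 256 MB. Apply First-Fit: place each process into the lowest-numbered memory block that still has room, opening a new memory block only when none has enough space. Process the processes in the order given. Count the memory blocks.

Put P1 (221 MB) in memory block 1; 35 MB remain.
Put P2 (45 MB) in memory block 2; 211 MB remain.
Put P3 (143 MB) in memory block 2; 68 MB remain.
Put P4 (72 MB) in memory block 3; 184 MB remain.
Put P5 (65 MB) in memory block 2; 3 MB remain.
Put P6 (238 MB) in memory block 4; 18 MB remain.
Put P7 (142 MB) in memory block 3; 42 MB remain.
Put P8 (221 MB) in memory block 5; 35 MB remain.

5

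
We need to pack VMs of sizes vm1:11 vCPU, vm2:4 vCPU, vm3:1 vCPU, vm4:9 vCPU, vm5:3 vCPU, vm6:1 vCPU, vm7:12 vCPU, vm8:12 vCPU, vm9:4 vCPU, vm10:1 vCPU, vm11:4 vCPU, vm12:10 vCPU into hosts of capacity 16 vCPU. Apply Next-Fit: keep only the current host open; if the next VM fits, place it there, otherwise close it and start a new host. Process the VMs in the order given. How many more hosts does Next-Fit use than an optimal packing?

Next-Fit: [11,4,1] [9,3,1] [12] [12,4] [1,4,10] → 5 hosts.
Total size 72 vCPU; any packing needs at least ⌈72/16⌉ = 5 hosts.
So 5 is already optimal.

0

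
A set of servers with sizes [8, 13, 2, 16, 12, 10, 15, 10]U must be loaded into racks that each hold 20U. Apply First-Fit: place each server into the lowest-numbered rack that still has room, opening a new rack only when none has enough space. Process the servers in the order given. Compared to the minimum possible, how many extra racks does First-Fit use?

1

First-Fit: [8,2,10] [13] [16] [12] [15] [10] → 6 racks.
Total size 86U; any packing needs at least ⌈86/20⌉ = 5 racks.
An optimal packing achieves that bound: [16,2] [15] [13] [12,8] [10,10] → 5 racks.
Excess: 6 − 5 = 1.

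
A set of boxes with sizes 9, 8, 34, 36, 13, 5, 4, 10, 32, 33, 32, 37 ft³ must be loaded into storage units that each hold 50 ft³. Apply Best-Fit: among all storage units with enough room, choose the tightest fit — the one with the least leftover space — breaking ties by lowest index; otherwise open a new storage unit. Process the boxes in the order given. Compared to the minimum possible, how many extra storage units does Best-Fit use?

1

Best-Fit: [9,8,10] [34,5,4] [36,13] [32] [33] [32] [37] → 7 storage units.
Total size 253 ft³; any packing needs at least ⌈253/50⌉ = 6 storage units.
An optimal packing achieves that bound: [37,13] [36,10,4] [34,9,5] [33,8] [32] [32] → 6 storage units.
Excess: 7 − 6 = 1.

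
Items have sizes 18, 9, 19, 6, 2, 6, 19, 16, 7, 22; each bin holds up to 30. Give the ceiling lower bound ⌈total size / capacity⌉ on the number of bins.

5

Total size = 18 + 9 + 19 + 6 + 2 + 6 + 19 + 16 + 7 + 22 = 124.
⌈124 / 30⌉ = 5.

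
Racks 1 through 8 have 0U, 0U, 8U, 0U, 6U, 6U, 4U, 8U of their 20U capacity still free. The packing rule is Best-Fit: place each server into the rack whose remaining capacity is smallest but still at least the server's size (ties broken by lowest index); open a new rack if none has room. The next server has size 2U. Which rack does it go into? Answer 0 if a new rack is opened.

Racks with room: rack 3 (8U), rack 5 (6U), rack 6 (6U), rack 7 (4U), rack 8 (8U).
Tightest fit is rack 7 with 4U free.

7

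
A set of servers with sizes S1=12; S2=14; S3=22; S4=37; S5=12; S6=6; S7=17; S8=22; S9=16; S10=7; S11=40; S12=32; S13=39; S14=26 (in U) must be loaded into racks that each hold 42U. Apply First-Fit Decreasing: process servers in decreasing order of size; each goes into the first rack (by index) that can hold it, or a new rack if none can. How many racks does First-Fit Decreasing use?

Sorted descending: 40, 39, 37, 32, 26, 22, 22, 17, 16, 14, 12, 12, 7, 6.
Put 40U in rack 1; 2U remain.
Put 39U in rack 2; 3U remain.
Put 37U in rack 3; 5U remain.
Put 32U in rack 4; 10U remain.
Put 26U in rack 5; 16U remain.
Put 22U in rack 6; 20U remain.
Put 22U in rack 7; 20U remain.
Put 17U in rack 6; 3U remain.
Put 16U in rack 5; 0U remain.
Put 14U in rack 7; 6U remain.
Put 12U in rack 8; 30U remain.
Put 12U in rack 8; 18U remain.
Put 7U in rack 4; 3U remain.
Put 6U in rack 7; 0U remain.
Final racks: [40] [39] [37] [32,7] [26,16] [22,17] [22,14,6] [12,12].

8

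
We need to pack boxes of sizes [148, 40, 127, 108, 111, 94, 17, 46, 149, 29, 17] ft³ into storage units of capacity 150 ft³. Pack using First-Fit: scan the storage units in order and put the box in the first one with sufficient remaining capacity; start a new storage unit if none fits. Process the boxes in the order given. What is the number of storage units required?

7

storage unit 1: place 148 ft³, 2 ft³ left
storage unit 2: place 40 ft³, 110 ft³ left
storage unit 3: place 127 ft³, 23 ft³ left
storage unit 2: place 108 ft³, 2 ft³ left
storage unit 4: place 111 ft³, 39 ft³ left
storage unit 5: place 94 ft³, 56 ft³ left
storage unit 3: place 17 ft³, 6 ft³ left
storage unit 5: place 46 ft³, 10 ft³ left
storage unit 6: place 149 ft³, 1 ft³ left
storage unit 4: place 29 ft³, 10 ft³ left
storage unit 7: place 17 ft³, 133 ft³ left
Final storage units: [148] [40,108] [127,17] [111,29] [94,46] [149] [17].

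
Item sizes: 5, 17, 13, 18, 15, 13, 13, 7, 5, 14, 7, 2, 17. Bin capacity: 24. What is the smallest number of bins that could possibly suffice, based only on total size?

Total size = 5 + 17 + 13 + 18 + 15 + 13 + 13 + 7 + 5 + 14 + 7 + 2 + 17 = 146.
⌈146 / 24⌉ = 7.

7 bins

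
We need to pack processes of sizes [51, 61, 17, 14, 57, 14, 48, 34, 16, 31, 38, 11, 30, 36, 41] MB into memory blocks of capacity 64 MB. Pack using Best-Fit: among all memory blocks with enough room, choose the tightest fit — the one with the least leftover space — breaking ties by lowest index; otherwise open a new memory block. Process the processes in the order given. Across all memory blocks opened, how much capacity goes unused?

Put 51 MB in memory block 1; 13 MB remain.
Put 61 MB in memory block 2; 3 MB remain.
Put 17 MB in memory block 3; 47 MB remain.
Put 14 MB in memory block 3; 33 MB remain.
Put 57 MB in memory block 4; 7 MB remain.
Put 14 MB in memory block 3; 19 MB remain.
Put 48 MB in memory block 5; 16 MB remain.
Put 34 MB in memory block 6; 30 MB remain.
Put 16 MB in memory block 5; 0 MB remain.
Put 31 MB in memory block 7; 33 MB remain.
Put 38 MB in memory block 8; 26 MB remain.
Put 11 MB in memory block 1; 2 MB remain.
Put 30 MB in memory block 6; 0 MB remain.
Put 36 MB in memory block 9; 28 MB remain.
Put 41 MB in memory block 10; 23 MB remain.
10 memory blocks × 64 MB = 640 MB; used 499 MB; unused 141 MB.

141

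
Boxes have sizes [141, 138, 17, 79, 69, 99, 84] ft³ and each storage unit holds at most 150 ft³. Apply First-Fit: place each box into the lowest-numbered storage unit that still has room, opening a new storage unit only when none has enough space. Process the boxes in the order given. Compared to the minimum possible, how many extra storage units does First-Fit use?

1

First-Fit: [141] [138] [17,79] [69] [99] [84] → 6 storage units.
Total size 627 ft³; any packing needs at least ⌈627/150⌉ = 5 storage units.
An optimal packing achieves that bound: [141] [138] [99,17] [84] [79,69] → 5 storage units.
Excess: 6 − 5 = 1.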